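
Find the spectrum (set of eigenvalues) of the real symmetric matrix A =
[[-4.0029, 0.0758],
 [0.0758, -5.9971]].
sigma(A) ≈ {-6, -4}

A is real symmetric, so its spectrum consists of real eigenvalues. Expanding the characteristic polynomial of the displayed matrix gives
  det(λ I - A) = p(λ) = λ^2 + (10)λ + (24).
Solving p(λ) = 0 yields eigenvalues ≈ -6, -4. (A is shown rounded to 4 decimals, so these recover the underlying integer eigenvalues to within that precision.)
Verification: the trace of A = -10 equals the sum of eigenvalues -10, and det(A) ≈ 24.0000 matches the eigenvalue product 24.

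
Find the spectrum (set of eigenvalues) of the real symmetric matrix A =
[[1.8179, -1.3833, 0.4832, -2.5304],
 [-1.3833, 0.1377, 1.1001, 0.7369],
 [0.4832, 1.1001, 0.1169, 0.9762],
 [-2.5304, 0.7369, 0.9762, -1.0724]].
sigma(A) ≈ {-3, -1, 1, 4}

A is real symmetric, so its spectrum consists of real eigenvalues. Expanding the characteristic polynomial of the displayed matrix gives
  det(λ I - A) = p(λ) = λ^4 + (-1)λ^3 + (-13)λ^2 + (1)λ + (12).
Solving p(λ) = 0 yields eigenvalues ≈ -3, -1, 1, 4. (A is shown rounded to 4 decimals, so these recover the underlying integer eigenvalues to within that precision.)
Verification: the trace of A = 1 equals the sum of eigenvalues 1, and det(A) ≈ 11.9992 matches the eigenvalue product 12.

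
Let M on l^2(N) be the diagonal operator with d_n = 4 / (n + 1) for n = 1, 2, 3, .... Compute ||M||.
||M|| = 2 (attained at n = 1)

For M diagonal, ||M|| = sup_n |d_n| = sup_n 4/(n + 1). This is positive and strictly decreasing in n, so the supremum is attained at n = 1: d_1 = 4/(1 + 1) = 2. Hence ||M|| = 2.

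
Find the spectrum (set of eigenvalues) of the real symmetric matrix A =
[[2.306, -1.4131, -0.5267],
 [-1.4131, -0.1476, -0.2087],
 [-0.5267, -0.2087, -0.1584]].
sigma(A) ≈ {-1, 0, 3}

A is real symmetric, so its spectrum consists of real eigenvalues. Expanding the characteristic polynomial of the displayed matrix gives
  det(λ I - A) = p(λ) = λ^3 + (-2)λ^2 + (-3)λ + (0).
Solving p(λ) = 0 yields eigenvalues ≈ -1, 0, 3. (A is shown rounded to 4 decimals, so these recover the underlying integer eigenvalues to within that precision.)
Verification: the trace of A = 2 equals the sum of eigenvalues 2, and det(A) ≈ 0.0001 matches the eigenvalue product 0.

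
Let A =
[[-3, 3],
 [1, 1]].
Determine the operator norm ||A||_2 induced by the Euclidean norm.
||A||_2 = sqrt(18) ≈ 4.2426 (= sqrt(largest eigenvalue of A^T A))

||A||_2 = sigma_max(A) = sqrt(lambda_max(A^T A)). Form the symmetric matrix M = A^T A =
[[10, -8],
 [-8, 10]].
Its characteristic polynomial (trace, determinant of M give the coefficients) is
  p(λ) = det(λ I - M) = λ^2 - 20λ + 36.
For λ^2 - 20λ + 36 the discriminant is 256. It is a perfect square (16^2), so the roots are rational: λ = (20 ± 16)/2 = 18, 2.
So the eigenvalues of A^T A are ≈ 2, 18 (all ≥ 0, as they must be for A^T A). The largest is λ_max = 18, hence ||A||_2 = sqrt(λ_max) = sqrt(18) ≈ 4.2426.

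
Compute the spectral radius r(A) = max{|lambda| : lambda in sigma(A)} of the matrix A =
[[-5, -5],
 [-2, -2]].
r(A) = 7

The eigenvalues of A are the roots of its characteristic polynomial. With M = A (coefficients from the trace and determinant):
  p(λ) = det(λ I - M) = λ^2 + 7λ.
For λ^2 + 7λ the discriminant is 49. It is a perfect square (7^2), so the roots are rational: λ = (-7 ± 7)/2 = 0, -7.
Thus the eigenvalues (to 4 decimals) are 0 (modulus 0); -7 (modulus 7). The spectral radius is the largest modulus: r(A) = 7. (Cross-check: r(A) ≤ ||A||_2 ≈ 7.6158; equality holds whenever A is normal, though it can also hold for some non-normal A.)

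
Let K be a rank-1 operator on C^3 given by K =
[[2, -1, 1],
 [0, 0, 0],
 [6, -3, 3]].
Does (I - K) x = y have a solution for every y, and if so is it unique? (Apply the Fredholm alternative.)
(I - K) is invertible (det(I - K) = -4 ≠ 0), so for every y in C^3 the equation (I - K) x = y has a unique solution.

K has rank 1, so it is an outer product K = u v^T: every row of K is a multiple of one row vector. Reading off the entries, u = (1, 0, 3) and v = (2, -1, 1) (row i of K equals u_i·v^T). A rank-one matrix u v^T satisfies K u = u (v·u) and kills the (2)-dimensional subspace v^⊥, so its characteristic polynomial is lambda^2 (lambda - v·u) with v·u = tr K = 5. Hence the eigenvalues of I - K are 1 (multiplicity 2) and 1 - (5) = -4, so det(I - K) = -4. (Direct check: I - K =
[[-1, 1, -1],
 [0, 1, 0],
 [-6, 3, -2]]
has determinant -4.) The finite-dimensional Fredholm alternative says: either (I - K) is invertible, or ker(I - K) ≠ {0} and then range(I - K) = ker((I - K)^*)^⊥, with dim ker(I - K) = dim ker((I - K)^*). Since det(I - K) ≠ 0, 1 is not an eigenvalue of K and ker(I - K) = {0}, so we are in the first case: for every y there is a unique x = (I - K)^(-1) y. Explicitly, by the Sherman–Morrison formula, (I - u v^T)^(-1) = I + u v^T/(1 - v·u), i.e. (I - K)^(-1) = I + K/(-4).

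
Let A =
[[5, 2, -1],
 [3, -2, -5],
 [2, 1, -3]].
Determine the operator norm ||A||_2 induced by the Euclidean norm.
||A||_2 ≈ 7.9095 (= sqrt(largest eigenvalue of A^T A))

||A||_2 = sigma_max(A) = sqrt(lambda_max(A^T A)). Form the symmetric matrix M = A^T A =
[[38, 6, -26],
 [6, 9, 5],
 [-26, 5, 35]].
Its characteristic polynomial (trace, sum of principal 2x2 minors, determinant of M give the coefficients) is
  p(λ) = det(λ I - M) = λ^3 - 82λ^2 + 1250λ - 2116.
No integer candidate from the rational root theorem (±divisors of 2116) is a root, so the roots are irrational. The cubic discriminant is Δ = 1810099936 > 0, so there are three distinct real roots. p(1) = -947 and p(2) = 64 have opposite signs, so a root lies in (1, 2); Newton's method refines it to λ ≈ 1.9319. p(17) = 349 and p(18) = -352 have opposite signs, so a root lies in (17, 18); Newton's method refines it to λ ≈ 17.5084. p(62) = -1496 and p(63) = 1223 have opposite signs, so a root lies in (62, 63); Newton's method refines it to λ ≈ 62.5598. Check (Vieta): the three roots sum to 82, matching tr M = 82.
So the eigenvalues of A^T A are ≈ 1.9319, 17.5084, 62.5598 (all ≥ 0, as they must be for A^T A). The largest is λ_max ≈ 62.5598, hence ||A||_2 = sqrt(λ_max) ≈ 7.9095.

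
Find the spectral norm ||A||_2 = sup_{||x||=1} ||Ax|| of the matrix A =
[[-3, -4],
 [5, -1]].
||A||_2 = sqrt((51 + sqrt(485))/2) ≈ 6.0425 (= sqrt(largest eigenvalue of A^T A))

||A||_2 = sigma_max(A) = sqrt(lambda_max(A^T A)). Form the symmetric matrix M = A^T A =
[[34, 7],
 [7, 17]].
Its characteristic polynomial (trace, determinant of M give the coefficients) is
  p(λ) = det(λ I - M) = λ^2 - 51λ + 529.
For λ^2 - 51λ + 529 the discriminant is 485. It is nonnegative but not a perfect square, so the roots are real and irrational: λ = (51 ± sqrt(485))/2 ≈ 36.5114, 14.4886.
So the eigenvalues of A^T A are ≈ 14.4886, 36.5114 (all ≥ 0, as they must be for A^T A). The largest is λ_max = (51 + sqrt(485))/2 ≈ 36.5114, hence ||A||_2 = sqrt(λ_max) = sqrt((51 + sqrt(485))/2) ≈ 6.0425.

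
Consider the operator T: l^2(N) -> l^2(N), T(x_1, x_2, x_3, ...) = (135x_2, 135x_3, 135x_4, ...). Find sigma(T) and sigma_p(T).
sigma(T) = closed disk {z in C : |z| ≤ 135}; sigma_p(T) = open disk {z in C : |z| < 135}

Note T = 135·V where V is the unit left shift (V x)_k = x_{k+1}; so sigma(T) = 135·sigma(V) and ||T|| = 135||V||. ||T x||^2 = 18225sum_{k≥2} |x_k|^2 ≤ 18225||x||^2, with equality on {x : x_1 = 0}, so ||T|| = 135. For any lambda with |lambda| < 135, set r = lambda/135 (|r| < 1); the vector x = (1, r, r^2, ...) is in l^2 and satisfies T x = 135(r, r^2, ...) = lambda x, so lambda is an eigenvalue. On the boundary |lambda| = 135 the geometric series diverges, so no l^2 eigenvector exists, but these lambda lie in the approximate point spectrum. Hence sigma(T) is the closed disk of radius 135 and sigma_p(T) is the open disk.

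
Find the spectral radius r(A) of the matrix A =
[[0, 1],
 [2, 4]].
r(A) = (4 + sqrt(24))/2 ≈ 4.4495

The eigenvalues of A are the roots of its characteristic polynomial. With M = A (coefficients from the trace and determinant):
  p(λ) = det(λ I - M) = λ^2 - 4λ - 2.
For λ^2 - 4λ - 2 the discriminant is 24. It is nonnegative but not a perfect square, so the roots are real and irrational: λ = (4 ± sqrt(24))/2 ≈ 4.4495, -0.4495.
Thus the eigenvalues (to 4 decimals) are 4.4495 (modulus 4.4495); -0.4495 (modulus 0.4495). The spectral radius is the largest modulus: r(A) = (4 + sqrt(24))/2 ≈ 4.4495. (Cross-check: r(A) ≤ ||A||_2 ≈ 4.5616; equality holds whenever A is normal, though it can also hold for some non-normal A.)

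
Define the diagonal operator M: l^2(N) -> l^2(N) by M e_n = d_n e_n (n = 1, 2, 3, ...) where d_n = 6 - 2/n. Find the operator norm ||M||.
||M|| = 6

For a diagonal operator on l^2 with entries d_n, ||M|| = sup_n |d_n|. Here d_1 = 4, d_2 = 5, ..., and d_n = 6 - 2/n increases monotonically toward 6. All terms lie in [4, 6), so |d_n| = d_n and the supremum is the limit 6, which is not attained by any individual d_n. Hence ||M|| = 6.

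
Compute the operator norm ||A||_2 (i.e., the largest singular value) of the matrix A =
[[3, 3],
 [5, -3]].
||A||_2 = 6 (= sqrt(largest eigenvalue of A^T A))

||A||_2 = sigma_max(A) = sqrt(lambda_max(A^T A)). Form the symmetric matrix M = A^T A =
[[34, -6],
 [-6, 18]].
Its characteristic polynomial (trace, determinant of M give the coefficients) is
  p(λ) = det(λ I - M) = λ^2 - 52λ + 576.
For λ^2 - 52λ + 576 the discriminant is 400. It is a perfect square (20^2), so the roots are rational: λ = (52 ± 20)/2 = 36, 16.
So the eigenvalues of A^T A are ≈ 16, 36 (all ≥ 0, as they must be for A^T A). The largest is λ_max = 36, hence ||A||_2 = sqrt(λ_max) = 6.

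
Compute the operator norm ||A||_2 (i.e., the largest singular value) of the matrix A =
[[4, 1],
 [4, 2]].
||A||_2 = sqrt((37 + sqrt(1305))/2) ≈ 6.0467 (= sqrt(largest eigenvalue of A^T A))

||A||_2 = sigma_max(A) = sqrt(lambda_max(A^T A)). Form the symmetric matrix M = A^T A =
[[32, 12],
 [12, 5]].
Its characteristic polynomial (trace, determinant of M give the coefficients) is
  p(λ) = det(λ I - M) = λ^2 - 37λ + 16.
For λ^2 - 37λ + 16 the discriminant is 1305. It is nonnegative but not a perfect square, so the roots are real and irrational: λ = (37 ± sqrt(1305))/2 ≈ 36.5624, 0.4376.
So the eigenvalues of A^T A are ≈ 0.4376, 36.5624 (all ≥ 0, as they must be for A^T A). The largest is λ_max = (37 + sqrt(1305))/2 ≈ 36.5624, hence ||A||_2 = sqrt(λ_max) = sqrt((37 + sqrt(1305))/2) ≈ 6.0467.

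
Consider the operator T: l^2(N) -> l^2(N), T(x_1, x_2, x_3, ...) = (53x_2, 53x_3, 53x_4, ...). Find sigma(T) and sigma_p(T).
sigma(T) = closed disk {z in C : |z| ≤ 53}; sigma_p(T) = open disk {z in C : |z| < 53}

Note T = 53·V where V is the unit left shift (V x)_k = x_{k+1}; so sigma(T) = 53·sigma(V) and ||T|| = 53||V||. ||T x||^2 = 2809sum_{k≥2} |x_k|^2 ≤ 2809||x||^2, with equality on {x : x_1 = 0}, so ||T|| = 53. For any lambda with |lambda| < 53, set r = lambda/53 (|r| < 1); the vector x = (1, r, r^2, ...) is in l^2 and satisfies T x = 53(r, r^2, ...) = lambda x, so lambda is an eigenvalue. On the boundary |lambda| = 53 the geometric series diverges, so no l^2 eigenvector exists, but these lambda lie in the approximate point spectrum. Hence sigma(T) is the closed disk of radius 53 and sigma_p(T) is the open disk.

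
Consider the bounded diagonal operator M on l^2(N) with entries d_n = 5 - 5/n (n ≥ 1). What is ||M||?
||M|| = 5

For a diagonal operator on l^2 with entries d_n, ||M|| = sup_n |d_n|. Here d_1 = 0, d_2 = 5/2, ..., and d_n = 5 - 5/n increases monotonically toward 5. All terms lie in [0, 5), so |d_n| = d_n and the supremum is the limit 5, which is not attained by any individual d_n. Hence ||M|| = 5.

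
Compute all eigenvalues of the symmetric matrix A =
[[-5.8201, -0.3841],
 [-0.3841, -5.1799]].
sigma(A) ≈ {-6, -5}

A is real symmetric, so its spectrum consists of real eigenvalues. Expanding the characteristic polynomial of the displayed matrix gives
  det(λ I - A) = p(λ) = λ^2 + (11)λ + (30).
Solving p(λ) = 0 yields eigenvalues ≈ -6, -5. (A is shown rounded to 4 decimals, so these recover the underlying integer eigenvalues to within that precision.)
Verification: the trace of A = -11 equals the sum of eigenvalues -11, and det(A) ≈ 30.0000 matches the eigenvalue product 30.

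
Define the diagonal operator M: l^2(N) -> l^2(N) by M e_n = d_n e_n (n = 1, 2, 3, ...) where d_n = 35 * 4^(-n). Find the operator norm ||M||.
||M|| = 35/4 (attained at n = 1)

For M diagonal, ||M|| = sup_n |d_n|. The sequence d_n = 35 * 4^(-n) is positive and strictly decreasing (ratio 4^(-1) < 1), so the supremum is d_1 = 35/4. Hence ||M|| = 35/4.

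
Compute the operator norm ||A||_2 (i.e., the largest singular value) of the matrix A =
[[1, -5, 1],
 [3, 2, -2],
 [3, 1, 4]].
||A||_2 ≈ 5.6836 (= sqrt(largest eigenvalue of A^T A))

||A||_2 = sigma_max(A) = sqrt(lambda_max(A^T A)). Form the symmetric matrix M = A^T A =
[[19, 4, 7],
 [4, 30, -5],
 [7, -5, 21]].
Its characteristic polynomial (trace, sum of principal 2x2 minors, determinant of M give the coefficients) is
  p(λ) = det(λ I - M) = λ^3 - 70λ^2 + 1509λ - 9409.
No integer candidate from the rational root theorem (±divisors of 9409) is a root, so the roots are irrational. The cubic discriminant is Δ = 3505457 > 0, so there are three distinct real roots. p(10) = -319 and p(11) = 51 have opposite signs, so a root lies in (10, 11); Newton's method refines it to λ ≈ 10.8489. p(26) = 81 and p(27) = -13 have opposite signs, so a root lies in (26, 27); Newton's method refines it to λ ≈ 26.8482. p(32) = -33 and p(33) = 95 have opposite signs, so a root lies in (32, 33); Newton's method refines it to λ ≈ 32.3028. Check (Vieta): the three roots sum to 70, matching tr M = 70.
So the eigenvalues of A^T A are ≈ 10.8489, 26.8482, 32.3028 (all ≥ 0, as they must be for A^T A). The largest is λ_max ≈ 32.3028, hence ||A||_2 = sqrt(λ_max) ≈ 5.6836.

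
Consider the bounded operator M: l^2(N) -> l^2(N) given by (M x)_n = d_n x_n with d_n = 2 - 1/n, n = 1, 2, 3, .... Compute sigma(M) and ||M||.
sigma(M) = {2 - 1/n : n ≥ 1} ∪ {2}; ||M|| = 2

A bounded diagonal operator on l^2 with diagonal entries d_n has spectrum equal to the closure of {d_n : n ≥ 1}: every d_n is an eigenvalue (with eigenvector e_n), so {d_n} ⊂ sigma(M); the spectrum is closed, so its closure is too; and for lambda not in the closure, (M - lambda I) has bounded inverse (the diagonal entries 1/(d_n - lambda) are bounded). For our sequence d_n = 2 - 1/n, n = 1, 2, 3, ...:
  - {d_n} = {2 - 1/n : n ≥ 1}; the only limit point is 2
  - closure = {2 - 1/n : n ≥ 1} ∪ {2}
For the norm: a diagonal operator has ||M|| = sup_n |d_n|. Here d_n = 2 - 1/n increases monotonically from d_1 = 1 toward 2, with all terms in [1, 2); so sup_n |d_n| = 2 (the supremum is the limit, not attained). So ||M|| = 2.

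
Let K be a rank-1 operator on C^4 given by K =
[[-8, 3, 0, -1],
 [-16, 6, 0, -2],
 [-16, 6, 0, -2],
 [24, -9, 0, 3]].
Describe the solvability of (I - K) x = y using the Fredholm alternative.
(I - K) is singular (det(I - K) = 0, i.e. 1 ∈ sigma(K)). (I - K) x = y is solvable iff y ⊥ ker((I - K)^*) = span{(-8, 3, 0, -1)}, i.e. iff -8y_1 + 3y_2 - y_4 = 0. When solvable, the solutions are x = y + c·(1, 2, 2, -3), c arbitrary (ker(I - K) = span{(1, 2, 2, -3)}, dimension 1).

K has rank 1, so it is an outer product K = u v^T: every row of K is a multiple of one row vector. Reading off the entries, u = (1, 2, 2, -3) and v = (-8, 3, 0, -1) (row i of K equals u_i·v^T). A rank-one matrix u v^T satisfies K u = u (v·u) and kills the (3)-dimensional subspace v^⊥, so its characteristic polynomial is lambda^3 (lambda - v·u) with v·u = tr K = 1. Hence the eigenvalues of I - K are 1 (multiplicity 3) and 1 - (1) = 0, so det(I - K) = 0. (Direct check: I - K =
[[9, -3, 0, 1],
 [16, -5, 0, 2],
 [16, -6, 1, 2],
 [-24, 9, 0, -2]]
has determinant 0.) So 1 is an eigenvalue of K and (I - K) is not invertible. The finite-dimensional Fredholm alternative says: either (I - K) is invertible, or ker(I - K) ≠ {0} and then range(I - K) = ker((I - K)^*)^⊥, with dim ker(I - K) = dim ker((I - K)^*). We are in the second case, so we need both kernels. Kernel of I - K: (I - K) u = u - u (v·u) = u - u = 0, so ker(I - K) = span{u} = span{(1, 2, 2, -3)} (it is exactly 1-dimensional because rank(I - K) = 3). Kernel of the adjoint: K is real, so (I - K)^* = I - K^T = I - v u^T, and (I - v u^T) v = v - v (u·v) = 0; hence ker((I - K)^*) = span{v} = span{(-8, 3, 0, -1)}. Therefore (I - K) x = y is solvable iff <y, v> = 0, i.e. iff -8y_1 + 3y_2 - y_4 = 0. When this holds, K y = u (v·y) = 0, so (I - K) y = y and x = y is a particular solution; the full solution set is the line x = y + c·u = y + c·(1, 2, 2, -3), c ∈ C.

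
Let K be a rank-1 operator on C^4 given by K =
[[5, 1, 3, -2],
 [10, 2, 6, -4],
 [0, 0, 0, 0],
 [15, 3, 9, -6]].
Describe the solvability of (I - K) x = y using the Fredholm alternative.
(I - K) is singular (det(I - K) = 0, i.e. 1 ∈ sigma(K)). (I - K) x = y is solvable iff y ⊥ ker((I - K)^*) = span{(5, 1, 3, -2)}, i.e. iff 5y_1 + y_2 + 3y_3 - 2y_4 = 0. When solvable, the solutions are x = y + c·(1, 2, 0, 3), c arbitrary (ker(I - K) = span{(1, 2, 0, 3)}, dimension 1).

K has rank 1, so it is an outer product K = u v^T: every row of K is a multiple of one row vector. Reading off the entries, u = (1, 2, 0, 3) and v = (5, 1, 3, -2) (row i of K equals u_i·v^T). A rank-one matrix u v^T satisfies K u = u (v·u) and kills the (3)-dimensional subspace v^⊥, so its characteristic polynomial is lambda^3 (lambda - v·u) with v·u = tr K = 1. Hence the eigenvalues of I - K are 1 (multiplicity 3) and 1 - (1) = 0, so det(I - K) = 0. (Direct check: I - K =
[[-4, -1, -3, 2],
 [-10, -1, -6, 4],
 [0, 0, 1, 0],
 [-15, -3, -9, 7]]
has determinant 0.) So 1 is an eigenvalue of K and (I - K) is not invertible. The finite-dimensional Fredholm alternative says: either (I - K) is invertible, or ker(I - K) ≠ {0} and then range(I - K) = ker((I - K)^*)^⊥, with dim ker(I - K) = dim ker((I - K)^*). We are in the second case, so we need both kernels. Kernel of I - K: (I - K) u = u - u (v·u) = u - u = 0, so ker(I - K) = span{u} = span{(1, 2, 0, 3)} (it is exactly 1-dimensional because rank(I - K) = 3). Kernel of the adjoint: K is real, so (I - K)^* = I - K^T = I - v u^T, and (I - v u^T) v = v - v (u·v) = 0; hence ker((I - K)^*) = span{v} = span{(5, 1, 3, -2)}. Therefore (I - K) x = y is solvable iff <y, v> = 0, i.e. iff 5y_1 + y_2 + 3y_3 - 2y_4 = 0. When this holds, K y = u (v·y) = 0, so (I - K) y = y and x = y is a particular solution; the full solution set is the line x = y + c·u = y + c·(1, 2, 0, 3), c ∈ C.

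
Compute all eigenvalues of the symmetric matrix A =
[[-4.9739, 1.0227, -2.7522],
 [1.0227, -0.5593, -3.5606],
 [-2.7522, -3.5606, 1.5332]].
sigma(A) ≈ {-6, -3, 5}

A is real symmetric, so its spectrum consists of real eigenvalues. Expanding the characteristic polynomial of the displayed matrix gives
  det(λ I - A) = p(λ) = λ^3 + (4)λ^2 + (-27)λ + (-90).
Solving p(λ) = 0 yields eigenvalues ≈ -6, -3, 5. (A is shown rounded to 4 decimals, so these recover the underlying integer eigenvalues to within that precision.)
Verification: the trace of A = -4 equals the sum of eigenvalues -4, and det(A) ≈ 90.0004 matches the eigenvalue product 90.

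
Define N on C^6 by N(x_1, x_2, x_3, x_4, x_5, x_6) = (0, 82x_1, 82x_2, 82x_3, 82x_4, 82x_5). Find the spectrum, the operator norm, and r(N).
sigma(N) = {0}; ||N|| = 82; r(N) = 0. (N is nilpotent with N^6 = 0.)

On C^6, N is a strictly lower-triangular matrix with 82 on the subdiagonal and zeros elsewhere, so its characteristic polynomial is lambda^6 and every eigenvalue is 0: sigma(N) = {0}. For the operator norm, N e_i = 82e_{i+1} for i = 1, ..., 5 and N e_6 = 0, so the singular values of N are 82 (with multiplicity 5) and 0; hence ||N|| = 82. The spectral radius r(N) = max|lambda| = 0. Note ||N|| > r(N) — characteristic of non-normal nilpotent operators. Indeed N^6 = 0.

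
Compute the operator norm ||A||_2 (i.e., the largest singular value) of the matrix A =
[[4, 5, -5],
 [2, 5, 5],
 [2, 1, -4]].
||A||_2 ≈ 9.1421 (= sqrt(largest eigenvalue of A^T A))

||A||_2 = sigma_max(A) = sqrt(lambda_max(A^T A)). Form the symmetric matrix M = A^T A =
[[24, 32, -18],
 [32, 51, -4],
 [-18, -4, 66]].
Its characteristic polynomial (trace, sum of principal 2x2 minors, determinant of M give the coefficients) is
  p(λ) = det(λ I - M) = λ^3 - 141λ^2 + 4810λ - 900.
No integer candidate from the rational root theorem (±divisors of 900) is a root, so the roots are irrational. The cubic discriminant is Δ = 15703776500 > 0, so there are three distinct real roots. p(0) = -900 and p(1) = 3770 have opposite signs, so a root lies in (0, 1); Newton's method refines it to λ ≈ 0.1881. p(57) = 354 and p(58) = -1132 have opposite signs, so a root lies in (57, 58); Newton's method refines it to λ ≈ 57.2345. p(83) = -1232 and p(84) = 948 have opposite signs, so a root lies in (83, 84); Newton's method refines it to λ ≈ 83.5774. Check (Vieta): the three roots sum to 141, matching tr M = 141.
So the eigenvalues of A^T A are ≈ 0.1881, 57.2345, 83.5774 (all ≥ 0, as they must be for A^T A). The largest is λ_max ≈ 83.5774, hence ||A||_2 = sqrt(λ_max) ≈ 9.1421.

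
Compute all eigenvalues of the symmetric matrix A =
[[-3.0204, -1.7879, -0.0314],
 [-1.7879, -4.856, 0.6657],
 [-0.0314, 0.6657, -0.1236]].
sigma(A) ≈ {-6, -2, 0}

A is real symmetric, so its spectrum consists of real eigenvalues. Expanding the characteristic polynomial of the displayed matrix gives
  det(λ I - A) = p(λ) = λ^3 + (8)λ^2 + (12)λ + (0).
Solving p(λ) = 0 yields eigenvalues ≈ -6, -2, 0. (A is shown rounded to 4 decimals, so these recover the underlying integer eigenvalues to within that precision.)
Verification: the trace of A = -8 equals the sum of eigenvalues -8, and det(A) ≈ 0.0003 matches the eigenvalue product 0.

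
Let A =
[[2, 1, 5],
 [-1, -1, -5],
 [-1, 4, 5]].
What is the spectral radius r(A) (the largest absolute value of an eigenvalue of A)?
r(A) ≈ 5.0849

The eigenvalues of A are the roots of its characteristic polynomial. With M = A (coefficients from the trace, the sum of principal 2x2 minors, and det A):
  p(λ) = det(λ I - M) = λ^3 - 6λ^2 + 29λ - 15.
No integer candidate from the rational root theorem (±divisors of 15) is a root, so the roots are irrational. The cubic discriminant is Δ = -39335 < 0, so there is one real root and a complex-conjugate pair. p(0) = -15 and p(1) = 9 have opposite signs, so a root lies in (0, 1); Newton's method refines it to λ ≈ 0.5801. Dividing out (λ - (0.5801)) leaves approximately λ^2 - 5.4199λ + 25.8557. For λ^2 - 5.4199λ + 25.8557 the discriminant is -74.048. It is negative, so the remaining roots are the complex-conjugate pair λ ≈ 2.7099 ± 4.3026i. Their product equals the constant term, so |λ|^2 ≈ 25.8557 and |λ| ≈ 5.0849.
Thus the eigenvalues (to 4 decimals) are 0.5801 (modulus 0.5801); 2.7099 ± 4.3026i (modulus 5.0849). The spectral radius is the largest modulus: r(A) ≈ 5.0849. (Cross-check: r(A) ≤ ||A||_2 ≈ 9.4242; equality holds whenever A is normal, though it can also hold for some non-normal A.)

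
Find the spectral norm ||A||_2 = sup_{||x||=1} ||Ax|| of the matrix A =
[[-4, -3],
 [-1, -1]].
||A||_2 = sqrt((27 + sqrt(725))/2) ≈ 5.1926 (= sqrt(largest eigenvalue of A^T A))

||A||_2 = sigma_max(A) = sqrt(lambda_max(A^T A)). Form the symmetric matrix M = A^T A =
[[17, 13],
 [13, 10]].
Its characteristic polynomial (trace, determinant of M give the coefficients) is
  p(λ) = det(λ I - M) = λ^2 - 27λ + 1.
For λ^2 - 27λ + 1 the discriminant is 725. It is nonnegative but not a perfect square, so the roots are real and irrational: λ = (27 ± sqrt(725))/2 ≈ 26.9629, 0.0371.
So the eigenvalues of A^T A are ≈ 0.0371, 26.9629 (all ≥ 0, as they must be for A^T A). The largest is λ_max = (27 + sqrt(725))/2 ≈ 26.9629, hence ||A||_2 = sqrt(λ_max) = sqrt((27 + sqrt(725))/2) ≈ 5.1926.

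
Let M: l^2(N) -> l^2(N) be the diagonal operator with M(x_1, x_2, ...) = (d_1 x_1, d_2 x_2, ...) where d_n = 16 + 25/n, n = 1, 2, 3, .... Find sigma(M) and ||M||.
sigma(M) = {16 + 25/n : n ≥ 1} ∪ {16}; ||M|| = 41

A bounded diagonal operator on l^2 with diagonal entries d_n has spectrum equal to the closure of {d_n : n ≥ 1}: every d_n is an eigenvalue (with eigenvector e_n), so {d_n} ⊂ sigma(M); the spectrum is closed, so its closure is too; and for lambda not in the closure, (M - lambda I) has bounded inverse (the diagonal entries 1/(d_n - lambda) are bounded). For our sequence d_n = 16 + 25/n, n = 1, 2, 3, ...:
  - {d_n} = {16 + 25/n : n ≥ 1}; the only limit point is 16
  - closure = {16 + 25/n : n ≥ 1} ∪ {16}
For the norm: a diagonal operator has ||M|| = sup_n |d_n|. Here d_n = 16 + 25/n is positive and decreasing, so sup_n |d_n| = d_1 = 16 + 25 = 41. So ||M|| = 41.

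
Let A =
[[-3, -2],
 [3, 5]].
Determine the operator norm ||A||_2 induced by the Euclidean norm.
||A||_2 = sqrt((47 + sqrt(1885))/2) ≈ 6.7237 (= sqrt(largest eigenvalue of A^T A))

||A||_2 = sigma_max(A) = sqrt(lambda_max(A^T A)). Form the symmetric matrix M = A^T A =
[[18, 21],
 [21, 29]].
Its characteristic polynomial (trace, determinant of M give the coefficients) is
  p(λ) = det(λ I - M) = λ^2 - 47λ + 81.
For λ^2 - 47λ + 81 the discriminant is 1885. It is nonnegative but not a perfect square, so the roots are real and irrational: λ = (47 ± sqrt(1885))/2 ≈ 45.2083, 1.7917.
So the eigenvalues of A^T A are ≈ 1.7917, 45.2083 (all ≥ 0, as they must be for A^T A). The largest is λ_max = (47 + sqrt(1885))/2 ≈ 45.2083, hence ||A||_2 = sqrt(λ_max) = sqrt((47 + sqrt(1885))/2) ≈ 6.7237.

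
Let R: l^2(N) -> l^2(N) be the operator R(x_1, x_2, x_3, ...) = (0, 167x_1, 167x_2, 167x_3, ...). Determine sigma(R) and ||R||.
sigma(R) = closed disk {z in C : |z| ≤ 167}; ||R|| = 167

Note R = 167·U where U is the unit right shift (U x)_k = x_{k-1} (with x_0 := 0); so ||R|| = 167||U|| and sigma(R) = 167·sigma(U). ||R x||^2 = sum_{k≥1} |167x_k|^2 = 27889||x||^2, so ||R|| = 167 and sigma(R) ⊂ {|z| ≤ 167}. For any |lambda| < 167, the equation (R - lambda I) x = 0 forces x_1 = 0, then 167x_k = lambda x_{k+1} ⇒ x = 0, so R has no eigenvalues. But (R - lambda I) is not surjective for |lambda| < 167: solving (R - lambda I) x = e_1 would require x_n proportional to (lambda/167)^(-n), which is not in l^2. So every |lambda| < 167 lies in the residual spectrum. The boundary |lambda| = 167 is in the approximate point spectrum (the spectrum is closed). Hence sigma(R) is the closed disk of radius 167.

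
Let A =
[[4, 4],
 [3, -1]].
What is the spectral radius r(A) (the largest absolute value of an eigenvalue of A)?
r(A) = (3 + sqrt(73))/2 ≈ 5.772

The eigenvalues of A are the roots of its characteristic polynomial. With M = A (coefficients from the trace and determinant):
  p(λ) = det(λ I - M) = λ^2 - 3λ - 16.
For λ^2 - 3λ - 16 the discriminant is 73. It is nonnegative but not a perfect square, so the roots are real and irrational: λ = (3 ± sqrt(73))/2 ≈ 5.772, -2.772.
Thus the eigenvalues (to 4 decimals) are 5.772 (modulus 5.772); -2.772 (modulus 2.772). The spectral radius is the largest modulus: r(A) = (3 + sqrt(73))/2 ≈ 5.772. (Cross-check: r(A) ≤ ||A||_2 ≈ 5.8823; equality holds whenever A is normal, though it can also hold for some non-normal A.)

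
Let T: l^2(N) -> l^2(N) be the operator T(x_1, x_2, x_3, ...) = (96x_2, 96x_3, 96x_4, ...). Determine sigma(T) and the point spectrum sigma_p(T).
sigma(T) = closed disk {z in C : |z| ≤ 96}; sigma_p(T) = open disk {z in C : |z| < 96}

Note T = 96·V where V is the unit left shift (V x)_k = x_{k+1}; so sigma(T) = 96·sigma(V) and ||T|| = 96||V||. ||T x||^2 = 9216sum_{k≥2} |x_k|^2 ≤ 9216||x||^2, with equality on {x : x_1 = 0}, so ||T|| = 96. For any lambda with |lambda| < 96, set r = lambda/96 (|r| < 1); the vector x = (1, r, r^2, ...) is in l^2 and satisfies T x = 96(r, r^2, ...) = lambda x, so lambda is an eigenvalue. On the boundary |lambda| = 96 the geometric series diverges, so no l^2 eigenvector exists, but these lambda lie in the approximate point spectrum. Hence sigma(T) is the closed disk of radius 96 and sigma_p(T) is the open disk.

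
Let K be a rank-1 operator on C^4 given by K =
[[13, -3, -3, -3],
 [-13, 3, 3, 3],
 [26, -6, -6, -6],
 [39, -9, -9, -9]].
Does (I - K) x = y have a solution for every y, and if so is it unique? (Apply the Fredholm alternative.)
(I - K) is singular (det(I - K) = 0, i.e. 1 ∈ sigma(K)). (I - K) x = y is solvable iff y ⊥ ker((I - K)^*) = span{(13, -3, -3, -3)}, i.e. iff 13y_1 - 3y_2 - 3y_3 - 3y_4 = 0. When solvable, the solutions are x = y + c·(1, -1, 2, 3), c arbitrary (ker(I - K) = span{(1, -1, 2, 3)}, dimension 1).

K has rank 1, so it is an outer product K = u v^T: every row of K is a multiple of one row vector. Reading off the entries, u = (1, -1, 2, 3) and v = (13, -3, -3, -3) (row i of K equals u_i·v^T). A rank-one matrix u v^T satisfies K u = u (v·u) and kills the (3)-dimensional subspace v^⊥, so its characteristic polynomial is lambda^3 (lambda - v·u) with v·u = tr K = 1. Hence the eigenvalues of I - K are 1 (multiplicity 3) and 1 - (1) = 0, so det(I - K) = 0. (Direct check: I - K =
[[-12, 3, 3, 3],
 [13, -2, -3, -3],
 [-26, 6, 7, 6],
 [-39, 9, 9, 10]]
has determinant 0.) So 1 is an eigenvalue of K and (I - K) is not invertible. The finite-dimensional Fredholm alternative says: either (I - K) is invertible, or ker(I - K) ≠ {0} and then range(I - K) = ker((I - K)^*)^⊥, with dim ker(I - K) = dim ker((I - K)^*). We are in the second case, so we need both kernels. Kernel of I - K: (I - K) u = u - u (v·u) = u - u = 0, so ker(I - K) = span{u} = span{(1, -1, 2, 3)} (it is exactly 1-dimensional because rank(I - K) = 3). Kernel of the adjoint: K is real, so (I - K)^* = I - K^T = I - v u^T, and (I - v u^T) v = v - v (u·v) = 0; hence ker((I - K)^*) = span{v} = span{(13, -3, -3, -3)}. Therefore (I - K) x = y is solvable iff <y, v> = 0, i.e. iff 13y_1 - 3y_2 - 3y_3 - 3y_4 = 0. When this holds, K y = u (v·y) = 0, so (I - K) y = y and x = y is a particular solution; the full solution set is the line x = y + c·u = y + c·(1, -1, 2, 3), c ∈ C.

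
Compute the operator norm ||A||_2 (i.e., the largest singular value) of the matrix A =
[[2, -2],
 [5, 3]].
||A||_2 = sqrt((42 + sqrt(740))/2) ≈ 5.8823 (= sqrt(largest eigenvalue of A^T A))

||A||_2 = sigma_max(A) = sqrt(lambda_max(A^T A)). Form the symmetric matrix M = A^T A =
[[29, 11],
 [11, 13]].
Its characteristic polynomial (trace, determinant of M give the coefficients) is
  p(λ) = det(λ I - M) = λ^2 - 42λ + 256.
For λ^2 - 42λ + 256 the discriminant is 740. It is nonnegative but not a perfect square, so the roots are real and irrational: λ = (42 ± sqrt(740))/2 ≈ 34.6015, 7.3985.
So the eigenvalues of A^T A are ≈ 7.3985, 34.6015 (all ≥ 0, as they must be for A^T A). The largest is λ_max = (42 + sqrt(740))/2 ≈ 34.6015, hence ||A||_2 = sqrt(λ_max) = sqrt((42 + sqrt(740))/2) ≈ 5.8823.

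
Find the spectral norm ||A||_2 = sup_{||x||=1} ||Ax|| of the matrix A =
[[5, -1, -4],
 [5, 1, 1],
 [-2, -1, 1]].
||A||_2 ≈ 7.795 (= sqrt(largest eigenvalue of A^T A))

||A||_2 = sigma_max(A) = sqrt(lambda_max(A^T A)). Form the symmetric matrix M = A^T A =
[[54, 2, -17],
 [2, 3, 4],
 [-17, 4, 18]].
Its characteristic polynomial (trace, sum of principal 2x2 minors, determinant of M give the coefficients) is
  p(λ) = det(λ I - M) = λ^3 - 75λ^2 + 879λ - 841.
No integer candidate from the rational root theorem (±divisors of 841) is a root, so the roots are irrational. The cubic discriminant is Δ = 1189188432 > 0, so there are three distinct real roots. p(1) = -36 and p(2) = 625 have opposite signs, so a root lies in (1, 2); Newton's method refines it to λ ≈ 1.0494. p(13) = 108 and p(14) = -491 have opposite signs, so a root lies in (13, 14); Newton's method refines it to λ ≈ 13.1892. p(60) = -2101 and p(61) = 684 have opposite signs, so a root lies in (60, 61); Newton's method refines it to λ ≈ 60.7614. Check (Vieta): the three roots sum to 75, matching tr M = 75.
So the eigenvalues of A^T A are ≈ 1.0494, 13.1892, 60.7614 (all ≥ 0, as they must be for A^T A). The largest is λ_max ≈ 60.7614, hence ||A||_2 = sqrt(λ_max) ≈ 7.795.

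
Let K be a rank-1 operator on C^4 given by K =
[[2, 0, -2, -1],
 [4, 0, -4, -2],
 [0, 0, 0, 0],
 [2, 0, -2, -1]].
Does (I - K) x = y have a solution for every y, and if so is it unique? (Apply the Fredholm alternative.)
(I - K) is singular (det(I - K) = 0, i.e. 1 ∈ sigma(K)). (I - K) x = y is solvable iff y ⊥ ker((I - K)^*) = span{(2, 0, -2, -1)}, i.e. iff 2y_1 - 2y_3 - y_4 = 0. When solvable, the solutions are x = y + c·(1, 2, 0, 1), c arbitrary (ker(I - K) = span{(1, 2, 0, 1)}, dimension 1).

K has rank 1, so it is an outer product K = u v^T: every row of K is a multiple of one row vector. Reading off the entries, u = (1, 2, 0, 1) and v = (2, 0, -2, -1) (row i of K equals u_i·v^T). A rank-one matrix u v^T satisfies K u = u (v·u) and kills the (3)-dimensional subspace v^⊥, so its characteristic polynomial is lambda^3 (lambda - v·u) with v·u = tr K = 1. Hence the eigenvalues of I - K are 1 (multiplicity 3) and 1 - (1) = 0, so det(I - K) = 0. (Direct check: I - K =
[[-1, 0, 2, 1],
 [-4, 1, 4, 2],
 [0, 0, 1, 0],
 [-2, 0, 2, 2]]
has determinant 0.) So 1 is an eigenvalue of K and (I - K) is not invertible. The finite-dimensional Fredholm alternative says: either (I - K) is invertible, or ker(I - K) ≠ {0} and then range(I - K) = ker((I - K)^*)^⊥, with dim ker(I - K) = dim ker((I - K)^*). We are in the second case, so we need both kernels. Kernel of I - K: (I - K) u = u - u (v·u) = u - u = 0, so ker(I - K) = span{u} = span{(1, 2, 0, 1)} (it is exactly 1-dimensional because rank(I - K) = 3). Kernel of the adjoint: K is real, so (I - K)^* = I - K^T = I - v u^T, and (I - v u^T) v = v - v (u·v) = 0; hence ker((I - K)^*) = span{v} = span{(2, 0, -2, -1)}. Therefore (I - K) x = y is solvable iff <y, v> = 0, i.e. iff 2y_1 - 2y_3 - y_4 = 0. When this holds, K y = u (v·y) = 0, so (I - K) y = y and x = y is a particular solution; the full solution set is the line x = y + c·u = y + c·(1, 2, 0, 1), c ∈ C.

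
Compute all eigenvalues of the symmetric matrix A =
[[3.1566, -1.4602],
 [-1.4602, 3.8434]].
sigma(A) ≈ {2, 5}

A is real symmetric, so its spectrum consists of real eigenvalues. Expanding the characteristic polynomial of the displayed matrix gives
  det(λ I - A) = p(λ) = λ^2 + (-7)λ + (10).
Solving p(λ) = 0 yields eigenvalues ≈ 2, 5. (A is shown rounded to 4 decimals, so these recover the underlying integer eigenvalues to within that precision.)
Verification: the trace of A = 7 equals the sum of eigenvalues 7, and det(A) ≈ 9.9999 matches the eigenvalue product 10.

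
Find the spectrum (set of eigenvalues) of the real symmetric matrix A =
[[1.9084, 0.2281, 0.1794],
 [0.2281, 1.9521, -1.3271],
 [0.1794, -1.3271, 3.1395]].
sigma(A) ≈ {1, 2, 4}

A is real symmetric, so its spectrum consists of real eigenvalues. Expanding the characteristic polynomial of the displayed matrix gives
  det(λ I - A) = p(λ) = λ^3 + (-7)λ^2 + (14)λ + (-8).
Solving p(λ) = 0 yields eigenvalues ≈ 1, 2, 4. (A is shown rounded to 4 decimals, so these recover the underlying integer eigenvalues to within that precision.)
Verification: the trace of A = 7 equals the sum of eigenvalues 7, and det(A) ≈ 8.0000 matches the eigenvalue product 8.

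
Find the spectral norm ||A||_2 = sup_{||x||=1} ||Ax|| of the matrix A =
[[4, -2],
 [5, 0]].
||A||_2 = sqrt((45 + sqrt(1625))/2) ≈ 6.5311 (= sqrt(largest eigenvalue of A^T A))

||A||_2 = sigma_max(A) = sqrt(lambda_max(A^T A)). Form the symmetric matrix M = A^T A =
[[41, -8],
 [-8, 4]].
Its characteristic polynomial (trace, determinant of M give the coefficients) is
  p(λ) = det(λ I - M) = λ^2 - 45λ + 100.
For λ^2 - 45λ + 100 the discriminant is 1625. It is nonnegative but not a perfect square, so the roots are real and irrational: λ = (45 ± sqrt(1625))/2 ≈ 42.6556, 2.3444.
So the eigenvalues of A^T A are ≈ 2.3444, 42.6556 (all ≥ 0, as they must be for A^T A). The largest is λ_max = (45 + sqrt(1625))/2 ≈ 42.6556, hence ||A||_2 = sqrt(λ_max) = sqrt((45 + sqrt(1625))/2) ≈ 6.5311.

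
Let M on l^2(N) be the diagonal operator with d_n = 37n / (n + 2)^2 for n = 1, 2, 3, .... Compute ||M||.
||M|| = 37/8 (attained at n = 2)

For M diagonal, ||M|| = sup_n |d_n|. Treat f(x) = 37x / (x + 2)^2 for real x > 0. By the quotient rule, f'(x) = 37(2 - x)/(x + 2)^3, which is positive for x < 2 and negative for x > 2. So f has a unique maximum at x = 2, and since 2 is a positive integer, the supremum over n ≥ 1 is attained at n = 2: d_2 = 37·2/(2 + 2)^2 = 37·2/16 = 37/8. Hence ||M|| = 37/8.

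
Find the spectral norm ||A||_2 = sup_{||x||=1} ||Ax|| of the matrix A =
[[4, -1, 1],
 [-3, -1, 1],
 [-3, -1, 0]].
||A||_2 ≈ 5.844 (= sqrt(largest eigenvalue of A^T A))

||A||_2 = sigma_max(A) = sqrt(lambda_max(A^T A)). Form the symmetric matrix M = A^T A =
[[34, 2, 1],
 [2, 3, -2],
 [1, -2, 2]].
Its characteristic polynomial (trace, sum of principal 2x2 minors, determinant of M give the coefficients) is
  p(λ) = det(λ I - M) = λ^3 - 39λ^2 + 167λ - 49.
No integer candidate from the rational root theorem (±divisors of 49) is a root, so the roots are irrational. The cubic discriminant is Δ = 17842432 > 0, so there are three distinct real roots. p(0) = -49 and p(1) = 80 have opposite signs, so a root lies in (0, 1); Newton's method refines it to λ ≈ 0.3166. p(4) = 59 and p(5) = -64 have opposite signs, so a root lies in (4, 5); Newton's method refines it to λ ≈ 4.5312. p(34) = -151 and p(35) = 896 have opposite signs, so a root lies in (34, 35); Newton's method refines it to λ ≈ 34.1521. Check (Vieta): the three roots sum to 39, matching tr M = 39.
So the eigenvalues of A^T A are ≈ 0.3166, 4.5312, 34.1521 (all ≥ 0, as they must be for A^T A). The largest is λ_max ≈ 34.1521, hence ||A||_2 = sqrt(λ_max) ≈ 5.844.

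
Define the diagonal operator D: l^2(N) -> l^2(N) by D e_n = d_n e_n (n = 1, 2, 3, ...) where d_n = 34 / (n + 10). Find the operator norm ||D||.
||D|| = 34/11 (attained at n = 1)

For D diagonal, ||D|| = sup_n |d_n| = sup_n 34/(n + 10). This is positive and strictly decreasing in n, so the supremum is attained at n = 1: d_1 = 34/(1 + 10) = 34/11. Hence ||D|| = 34/11.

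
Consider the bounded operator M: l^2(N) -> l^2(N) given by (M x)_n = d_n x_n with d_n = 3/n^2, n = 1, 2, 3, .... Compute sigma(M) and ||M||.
sigma(M) = {3/n^2 : n ≥ 1} ∪ {0}; ||M|| = 3

A bounded diagonal operator on l^2 with diagonal entries d_n has spectrum equal to the closure of {d_n : n ≥ 1}: every d_n is an eigenvalue (with eigenvector e_n), so {d_n} ⊂ sigma(M); the spectrum is closed, so its closure is too; and for lambda not in the closure, (M - lambda I) has bounded inverse (the diagonal entries 1/(d_n - lambda) are bounded). For our sequence d_n = 3/n^2, n = 1, 2, 3, ...:
  - {d_n} = {3/n^2 : n ≥ 1}; the only limit point is 0
  - closure = {3/n^2 : n ≥ 1} ∪ {0}
For the norm: a diagonal operator has ||M|| = sup_n |d_n|. Here d_n = 3/n^2 is positive and decreasing, so sup_n |d_n| = d_1 = 3. So ||M|| = 3.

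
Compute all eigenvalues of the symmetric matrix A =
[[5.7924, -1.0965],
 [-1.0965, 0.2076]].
sigma(A) ≈ {0, 6}

A is real symmetric, so its spectrum consists of real eigenvalues. Expanding the characteristic polynomial of the displayed matrix gives
  det(λ I - A) = p(λ) = λ^2 + (-6)λ + (0).
Solving p(λ) = 0 yields eigenvalues ≈ 0, 6. (A is shown rounded to 4 decimals, so these recover the underlying integer eigenvalues to within that precision.)
Verification: the trace of A = 6 equals the sum of eigenvalues 6, and det(A) ≈ 0.0002 matches the eigenvalue product 0.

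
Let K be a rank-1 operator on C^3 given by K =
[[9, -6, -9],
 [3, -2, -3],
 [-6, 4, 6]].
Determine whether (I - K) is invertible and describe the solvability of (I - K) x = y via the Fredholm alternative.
(I - K) is invertible (det(I - K) = -12 ≠ 0), so for every y in C^3 the equation (I - K) x = y has a unique solution.

K has rank 1, so it is an outer product K = u v^T: every row of K is a multiple of one row vector. Reading off the entries, u = (-3, -1, 2) and v = (-3, 2, 3) (row i of K equals u_i·v^T). A rank-one matrix u v^T satisfies K u = u (v·u) and kills the (2)-dimensional subspace v^⊥, so its characteristic polynomial is lambda^2 (lambda - v·u) with v·u = tr K = 13. Hence the eigenvalues of I - K are 1 (multiplicity 2) and 1 - (13) = -12, so det(I - K) = -12. (Direct check: I - K =
[[-8, 6, 9],
 [-3, 3, 3],
 [6, -4, -5]]
has determinant -12.) The finite-dimensional Fredholm alternative says: either (I - K) is invertible, or ker(I - K) ≠ {0} and then range(I - K) = ker((I - K)^*)^⊥, with dim ker(I - K) = dim ker((I - K)^*). Since det(I - K) ≠ 0, 1 is not an eigenvalue of K and ker(I - K) = {0}, so we are in the first case: for every y there is a unique x = (I - K)^(-1) y. Explicitly, by the Sherman–Morrison formula, (I - u v^T)^(-1) = I + u v^T/(1 - v·u), i.e. (I - K)^(-1) = I + K/(-12).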